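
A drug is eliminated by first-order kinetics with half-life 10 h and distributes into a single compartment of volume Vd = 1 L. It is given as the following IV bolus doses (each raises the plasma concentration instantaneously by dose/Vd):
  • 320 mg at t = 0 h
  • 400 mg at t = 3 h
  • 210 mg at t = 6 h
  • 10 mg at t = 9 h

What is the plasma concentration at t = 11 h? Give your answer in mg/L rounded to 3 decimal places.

k = ln 2 / 10 = 0.06931 per h
Dose 1 (320 mg at t=0 h): 320·exp(−0.06931·11) = 149.285 mg/L
Dose 2 (400 mg at t=3 h): 400·exp(−0.06931·8) = 229.740 mg/L
Dose 3 (210 mg at t=6 h): 210·exp(−0.06931·5) = 148.492 mg/L
Dose 4 (10 mg at t=9 h): 10·exp(−0.06931·2) = 8.706 mg/L
C(11) = 149.285 + 229.740 + 148.492 + 8.706 = 536.223 mg/L

536.223 mg/L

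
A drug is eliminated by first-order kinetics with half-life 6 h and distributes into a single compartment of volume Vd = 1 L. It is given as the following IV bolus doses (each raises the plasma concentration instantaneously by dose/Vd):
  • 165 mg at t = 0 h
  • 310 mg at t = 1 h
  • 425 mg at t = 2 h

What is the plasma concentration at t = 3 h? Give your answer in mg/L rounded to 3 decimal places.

k = ln 2 / 6 = 0.11552 per h
Dose 1 (165 mg at t=0 h): 165·exp(−0.11552·3) = 116.673 mg/L
Dose 2 (310 mg at t=1 h): 310·exp(−0.11552·2) = 246.047 mg/L
Dose 3 (425 mg at t=2 h): 425·exp(−0.11552·1) = 378.632 mg/L
C(3) = 116.673 + 246.047 + 378.632 = 741.352 mg/L

741.352 mg/L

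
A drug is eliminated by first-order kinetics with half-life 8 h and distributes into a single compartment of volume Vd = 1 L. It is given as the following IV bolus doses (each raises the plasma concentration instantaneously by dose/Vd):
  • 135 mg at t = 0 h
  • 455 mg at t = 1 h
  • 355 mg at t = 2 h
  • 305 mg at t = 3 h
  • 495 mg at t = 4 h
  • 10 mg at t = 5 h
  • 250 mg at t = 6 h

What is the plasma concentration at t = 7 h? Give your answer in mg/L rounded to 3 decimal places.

1409.368 mg/L

k = ln 2 / 8 = 0.08664 per h
Dose 1 (135 mg at t=0 h): 135·exp(−0.08664·7) = 73.609 mg/L
Dose 2 (455 mg at t=1 h): 455·exp(−0.08664·6) = 270.545 mg/L
Dose 3 (355 mg at t=2 h): 355·exp(−0.08664·5) = 230.189 mg/L
Dose 4 (305 mg at t=3 h): 305·exp(−0.08664·4) = 215.668 mg/L
Dose 5 (495 mg at t=4 h): 495·exp(−0.08664·3) = 381.697 mg/L
Dose 6 (10 mg at t=5 h): 10·exp(−0.08664·2) = 8.409 mg/L
Dose 7 (250 mg at t=6 h): 250·exp(−0.08664·1) = 229.251 mg/L
C(7) = 73.609 + 270.545 + 230.189 + 215.668 + 381.697 + 8.409 + 229.251 = 1409.368 mg/L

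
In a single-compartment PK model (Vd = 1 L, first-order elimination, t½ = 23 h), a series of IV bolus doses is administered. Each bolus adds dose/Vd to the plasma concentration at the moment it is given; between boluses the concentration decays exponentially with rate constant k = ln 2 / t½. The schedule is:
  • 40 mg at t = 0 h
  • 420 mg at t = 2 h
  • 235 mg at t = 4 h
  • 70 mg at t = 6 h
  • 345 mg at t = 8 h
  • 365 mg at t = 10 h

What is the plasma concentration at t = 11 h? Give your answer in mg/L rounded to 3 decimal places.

1268.793 mg/L

k = ln 2 / 23 = 0.03014 per h
Dose 1 (40 mg at t=0 h): 40·exp(−0.03014·11) = 28.714 mg/L
Dose 2 (420 mg at t=2 h): 420·exp(−0.03014·9) = 320.225 mg/L
Dose 3 (235 mg at t=4 h): 235·exp(−0.03014·7) = 190.305 mg/L
Dose 4 (70 mg at t=6 h): 70·exp(−0.03014·5) = 60.208 mg/L
Dose 5 (345 mg at t=8 h): 345·exp(−0.03014·3) = 315.177 mg/L
Dose 6 (365 mg at t=10 h): 365·exp(−0.03014·1) = 354.164 mg/L
C(11) = 28.714 + 320.225 + 190.305 + 60.208 + 315.177 + 354.164 = 1268.793 mg/L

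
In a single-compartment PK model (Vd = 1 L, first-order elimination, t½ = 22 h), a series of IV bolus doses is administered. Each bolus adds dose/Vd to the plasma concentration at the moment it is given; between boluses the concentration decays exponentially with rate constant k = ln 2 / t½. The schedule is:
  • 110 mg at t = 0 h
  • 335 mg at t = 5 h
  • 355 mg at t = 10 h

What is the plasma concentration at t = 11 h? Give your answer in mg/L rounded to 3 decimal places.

k = ln 2 / 22 = 0.03151 per h
Dose 1 (110 mg at t=0 h): 110·exp(−0.03151·11) = 77.782 mg/L
Dose 2 (335 mg at t=5 h): 335·exp(−0.03151·6) = 277.297 mg/L
Dose 3 (355 mg at t=10 h): 355·exp(−0.03151·1) = 343.989 mg/L
C(11) = 77.782 + 277.297 + 343.989 = 699.069 mg/L

699.069 mg/L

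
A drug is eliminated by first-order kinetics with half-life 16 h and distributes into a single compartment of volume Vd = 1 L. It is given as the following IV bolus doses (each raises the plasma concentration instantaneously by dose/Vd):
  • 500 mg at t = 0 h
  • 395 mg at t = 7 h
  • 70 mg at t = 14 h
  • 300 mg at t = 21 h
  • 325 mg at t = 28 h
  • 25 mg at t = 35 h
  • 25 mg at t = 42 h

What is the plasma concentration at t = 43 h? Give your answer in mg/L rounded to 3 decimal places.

k = ln 2 / 16 = 0.04332 per h
Dose 1 (500 mg at t=0 h): 500·exp(−0.04332·43) = 77.616 mg/L
Dose 2 (395 mg at t=7 h): 395·exp(−0.04332·36) = 83.039 mg/L
Dose 3 (70 mg at t=14 h): 70·exp(−0.04332·29) = 19.929 mg/L
Dose 4 (300 mg at t=21 h): 300·exp(−0.04332·22) = 115.666 mg/L
Dose 5 (325 mg at t=28 h): 325·exp(−0.04332·15) = 169.694 mg/L
Dose 6 (25 mg at t=35 h): 25·exp(−0.04332·8) = 17.678 mg/L
Dose 7 (25 mg at t=42 h): 25·exp(−0.04332·1) = 23.940 mg/L
C(43) = 77.616 + 83.039 + 19.929 + 115.666 + 169.694 + 17.678 + 23.940 = 507.561 mg/L

507.561 mg/L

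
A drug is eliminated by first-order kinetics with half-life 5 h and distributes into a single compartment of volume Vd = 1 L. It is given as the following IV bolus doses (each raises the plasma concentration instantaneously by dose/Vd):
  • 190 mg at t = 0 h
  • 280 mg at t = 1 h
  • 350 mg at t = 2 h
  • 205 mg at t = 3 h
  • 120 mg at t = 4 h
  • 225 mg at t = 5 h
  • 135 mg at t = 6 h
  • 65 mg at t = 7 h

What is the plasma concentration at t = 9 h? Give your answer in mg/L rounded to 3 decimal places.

k = ln 2 / 5 = 0.13863 per h
Dose 1 (190 mg at t=0 h): 190·exp(−0.13863·9) = 54.563 mg/L
Dose 2 (280 mg at t=1 h): 280·exp(−0.13863·8) = 92.366 mg/L
Dose 3 (350 mg at t=2 h): 350·exp(−0.13863·7) = 132.625 mg/L
Dose 4 (205 mg at t=3 h): 205·exp(−0.13863·6) = 89.231 mg/L
Dose 5 (120 mg at t=4 h): 120·exp(−0.13863·5) = 60.000 mg/L
Dose 6 (225 mg at t=5 h): 225·exp(−0.13863·4) = 129.229 mg/L
Dose 7 (135 mg at t=6 h): 135·exp(−0.13863·3) = 89.067 mg/L
Dose 8 (65 mg at t=7 h): 65·exp(−0.13863·2) = 49.261 mg/L
C(9) = 54.563 + 92.366 + 132.625 + 89.231 + 60.000 + 129.229 + 89.067 + 49.261 = 696.341 mg/L

696.341 mg/L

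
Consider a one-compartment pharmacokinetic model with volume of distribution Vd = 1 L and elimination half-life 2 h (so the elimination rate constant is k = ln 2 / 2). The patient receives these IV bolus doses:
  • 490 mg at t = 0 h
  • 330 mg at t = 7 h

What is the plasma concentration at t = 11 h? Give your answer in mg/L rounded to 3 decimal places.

93.328 mg/L

k = ln 2 / 2 = 0.34657 per h
Dose 1 (490 mg at t=0 h): 490·exp(−0.34657·11) = 10.828 mg/L
Dose 2 (330 mg at t=7 h): 330·exp(−0.34657·4) = 82.500 mg/L
C(11) = 10.828 + 82.500 = 93.328 mg/L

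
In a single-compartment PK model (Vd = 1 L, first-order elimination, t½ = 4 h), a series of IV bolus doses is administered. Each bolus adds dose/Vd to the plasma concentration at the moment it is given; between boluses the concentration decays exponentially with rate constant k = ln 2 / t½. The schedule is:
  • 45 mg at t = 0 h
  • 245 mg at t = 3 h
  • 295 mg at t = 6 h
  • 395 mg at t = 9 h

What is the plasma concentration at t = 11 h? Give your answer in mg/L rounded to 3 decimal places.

k = ln 2 / 4 = 0.17329 per h
Dose 1 (45 mg at t=0 h): 45·exp(−0.17329·11) = 6.689 mg/L
Dose 2 (245 mg at t=3 h): 245·exp(−0.17329·8) = 61.250 mg/L
Dose 3 (295 mg at t=6 h): 295·exp(−0.17329·5) = 124.032 mg/L
Dose 4 (395 mg at t=9 h): 395·exp(−0.17329·2) = 279.307 mg/L
C(11) = 6.689 + 61.250 + 124.032 + 279.307 = 471.279 mg/L

471.279 mg/L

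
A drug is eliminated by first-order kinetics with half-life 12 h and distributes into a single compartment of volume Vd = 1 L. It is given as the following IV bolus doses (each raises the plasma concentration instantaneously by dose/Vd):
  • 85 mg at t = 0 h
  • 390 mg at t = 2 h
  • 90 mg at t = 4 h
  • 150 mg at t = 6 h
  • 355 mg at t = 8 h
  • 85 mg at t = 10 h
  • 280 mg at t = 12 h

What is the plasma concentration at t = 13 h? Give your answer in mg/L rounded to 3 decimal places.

1002.048 mg/L

k = ln 2 / 12 = 0.05776 per h
Dose 1 (85 mg at t=0 h): 85·exp(−0.05776·13) = 40.115 mg/L
Dose 2 (390 mg at t=2 h): 390·exp(−0.05776·11) = 206.595 mg/L
Dose 3 (90 mg at t=4 h): 90·exp(−0.05776·9) = 53.514 mg/L
Dose 4 (150 mg at t=6 h): 150·exp(−0.05776·7) = 100.113 mg/L
Dose 5 (355 mg at t=8 h): 355·exp(−0.05776·5) = 265.950 mg/L
Dose 6 (85 mg at t=10 h): 85·exp(−0.05776·3) = 71.476 mg/L
Dose 7 (280 mg at t=12 h): 280·exp(−0.05776·1) = 264.285 mg/L
C(13) = 40.115 + 206.595 + 53.514 + 100.113 + 265.950 + 71.476 + 264.285 = 1002.048 mg/L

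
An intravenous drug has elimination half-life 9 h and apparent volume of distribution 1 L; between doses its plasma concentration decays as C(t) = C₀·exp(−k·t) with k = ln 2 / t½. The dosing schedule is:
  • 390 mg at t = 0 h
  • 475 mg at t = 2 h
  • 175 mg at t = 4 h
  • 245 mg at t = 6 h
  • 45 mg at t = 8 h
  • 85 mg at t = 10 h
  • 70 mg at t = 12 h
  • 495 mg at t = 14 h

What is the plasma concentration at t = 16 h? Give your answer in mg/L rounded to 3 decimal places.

k = ln 2 / 9 = 0.07702 per h
Dose 1 (390 mg at t=0 h): 390·exp(−0.07702·16) = 113.737 mg/L
Dose 2 (475 mg at t=2 h): 475·exp(−0.07702·14) = 161.594 mg/L
Dose 3 (175 mg at t=4 h): 175·exp(−0.07702·12) = 69.449 mg/L
Dose 4 (245 mg at t=6 h): 245·exp(−0.07702·10) = 113.420 mg/L
Dose 5 (45 mg at t=8 h): 45·exp(−0.07702·8) = 24.301 mg/L
Dose 6 (85 mg at t=10 h): 85·exp(−0.07702·6) = 53.547 mg/L
Dose 7 (70 mg at t=12 h): 70·exp(−0.07702·4) = 51.441 mg/L
Dose 8 (495 mg at t=14 h): 495·exp(−0.07702·2) = 424.336 mg/L
C(16) = 113.737 + 161.594 + 69.449 + 113.420 + 24.301 + 53.547 + 51.441 + 424.336 = 1011.823 mg/L

1011.823 mg/L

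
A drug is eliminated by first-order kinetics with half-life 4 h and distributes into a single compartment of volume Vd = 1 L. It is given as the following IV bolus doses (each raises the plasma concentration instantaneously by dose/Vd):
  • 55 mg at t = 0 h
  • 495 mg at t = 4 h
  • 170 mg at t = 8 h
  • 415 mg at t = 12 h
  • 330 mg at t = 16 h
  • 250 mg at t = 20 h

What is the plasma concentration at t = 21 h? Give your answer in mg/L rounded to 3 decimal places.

481.545 mg/L

k = ln 2 / 4 = 0.17329 per h
Dose 1 (55 mg at t=0 h): 55·exp(−0.17329·21) = 1.445 mg/L
Dose 2 (495 mg at t=4 h): 495·exp(−0.17329·17) = 26.015 mg/L
Dose 3 (170 mg at t=8 h): 170·exp(−0.17329·13) = 17.869 mg/L
Dose 4 (415 mg at t=12 h): 415·exp(−0.17329·9) = 87.243 mg/L
Dose 5 (330 mg at t=16 h): 330·exp(−0.17329·5) = 138.748 mg/L
Dose 6 (250 mg at t=20 h): 250·exp(−0.17329·1) = 210.224 mg/L
C(21) = 1.445 + 26.015 + 17.869 + 87.243 + 138.748 + 210.224 = 481.545 mg/L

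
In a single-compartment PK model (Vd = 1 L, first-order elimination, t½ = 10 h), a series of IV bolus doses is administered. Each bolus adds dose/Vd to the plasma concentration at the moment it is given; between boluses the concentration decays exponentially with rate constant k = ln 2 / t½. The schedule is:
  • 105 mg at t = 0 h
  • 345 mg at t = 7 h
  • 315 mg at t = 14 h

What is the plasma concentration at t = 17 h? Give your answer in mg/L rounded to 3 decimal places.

460.677 mg/L

k = ln 2 / 10 = 0.06931 per h
Dose 1 (105 mg at t=0 h): 105·exp(−0.06931·17) = 32.318 mg/L
Dose 2 (345 mg at t=7 h): 345·exp(−0.06931·10) = 172.500 mg/L
Dose 3 (315 mg at t=14 h): 315·exp(−0.06931·3) = 255.860 mg/L
C(17) = 32.318 + 172.500 + 255.860 = 460.677 mg/L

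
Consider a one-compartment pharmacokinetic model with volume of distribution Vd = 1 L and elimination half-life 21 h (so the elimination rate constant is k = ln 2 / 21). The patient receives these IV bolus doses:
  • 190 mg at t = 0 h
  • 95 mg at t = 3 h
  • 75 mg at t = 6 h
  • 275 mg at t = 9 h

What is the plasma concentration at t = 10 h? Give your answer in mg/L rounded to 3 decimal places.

543.782 mg/L

k = ln 2 / 21 = 0.03301 per h
Dose 1 (190 mg at t=0 h): 190·exp(−0.03301·10) = 136.586 mg/L
Dose 2 (95 mg at t=3 h): 95·exp(−0.03301·7) = 75.402 mg/L
Dose 3 (75 mg at t=6 h): 75·exp(−0.03301·4) = 65.724 mg/L
Dose 4 (275 mg at t=9 h): 275·exp(−0.03301·1) = 266.071 mg/L
C(10) = 136.586 + 75.402 + 65.724 + 266.071 = 543.782 mg/L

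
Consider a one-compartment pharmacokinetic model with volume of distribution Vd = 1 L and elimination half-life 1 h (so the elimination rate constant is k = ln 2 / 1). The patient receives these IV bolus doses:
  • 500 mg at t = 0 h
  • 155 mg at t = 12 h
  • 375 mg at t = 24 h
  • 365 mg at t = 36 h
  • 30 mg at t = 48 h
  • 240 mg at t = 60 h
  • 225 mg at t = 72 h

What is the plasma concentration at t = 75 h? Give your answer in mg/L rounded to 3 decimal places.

k = ln 2 / 1 = 0.69315 per h
Dose 1 (500 mg at t=0 h): 500·exp(−0.69315·75) = 0.000 mg/L
Dose 2 (155 mg at t=12 h): 155·exp(−0.69315·63) = 0.000 mg/L
Dose 3 (375 mg at t=24 h): 375·exp(−0.69315·51) = 0.000 mg/L
Dose 4 (365 mg at t=36 h): 365·exp(−0.69315·39) = 0.000 mg/L
Dose 5 (30 mg at t=48 h): 30·exp(−0.69315·27) = 0.000 mg/L
Dose 6 (240 mg at t=60 h): 240·exp(−0.69315·15) = 0.007 mg/L
Dose 7 (225 mg at t=72 h): 225·exp(−0.69315·3) = 28.125 mg/L
C(75) = 0.000 + 0.000 + 0.000 + 0.000 + 0.000 + 0.007 + 28.125 = 28.132 mg/L

28.132 mg/L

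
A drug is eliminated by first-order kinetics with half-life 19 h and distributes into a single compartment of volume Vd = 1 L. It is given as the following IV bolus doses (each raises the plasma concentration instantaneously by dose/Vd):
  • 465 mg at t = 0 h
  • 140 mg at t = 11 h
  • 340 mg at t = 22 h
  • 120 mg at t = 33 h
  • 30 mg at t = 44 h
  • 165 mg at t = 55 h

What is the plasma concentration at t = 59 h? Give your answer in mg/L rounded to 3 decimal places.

k = ln 2 / 19 = 0.03648 per h
Dose 1 (465 mg at t=0 h): 465·exp(−0.03648·59) = 54.035 mg/L
Dose 2 (140 mg at t=11 h): 140·exp(−0.03648·48) = 24.301 mg/L
Dose 3 (340 mg at t=22 h): 340·exp(−0.03648·37) = 88.158 mg/L
Dose 4 (120 mg at t=33 h): 120·exp(−0.03648·26) = 46.478 mg/L
Dose 5 (30 mg at t=44 h): 30·exp(−0.03648·15) = 17.357 mg/L
Dose 6 (165 mg at t=55 h): 165·exp(−0.03648·4) = 142.597 mg/L
C(59) = 54.035 + 24.301 + 88.158 + 46.478 + 17.357 + 142.597 = 372.926 mg/L

372.926 mg/L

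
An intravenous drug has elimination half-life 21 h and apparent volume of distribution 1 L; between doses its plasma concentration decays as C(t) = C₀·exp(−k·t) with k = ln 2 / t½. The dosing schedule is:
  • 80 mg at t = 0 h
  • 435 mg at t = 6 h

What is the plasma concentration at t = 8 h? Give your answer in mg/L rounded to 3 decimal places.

k = ln 2 / 21 = 0.03301 per h
Dose 1 (80 mg at t=0 h): 80·exp(−0.03301·8) = 61.434 mg/L
Dose 2 (435 mg at t=6 h): 435·exp(−0.03301·2) = 407.211 mg/L
C(8) = 61.434 + 407.211 = 468.646 mg/L

468.646 mg/L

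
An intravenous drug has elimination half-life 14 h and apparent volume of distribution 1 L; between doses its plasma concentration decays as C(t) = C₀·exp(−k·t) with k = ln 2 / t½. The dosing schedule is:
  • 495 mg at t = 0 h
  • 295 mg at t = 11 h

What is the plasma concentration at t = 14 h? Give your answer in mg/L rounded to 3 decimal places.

k = ln 2 / 14 = 0.04951 per h
Dose 1 (495 mg at t=0 h): 495·exp(−0.04951·14) = 247.500 mg/L
Dose 2 (295 mg at t=11 h): 295·exp(−0.04951·3) = 254.282 mg/L
C(14) = 247.500 + 254.282 = 501.782 mg/L

501.782 mg/L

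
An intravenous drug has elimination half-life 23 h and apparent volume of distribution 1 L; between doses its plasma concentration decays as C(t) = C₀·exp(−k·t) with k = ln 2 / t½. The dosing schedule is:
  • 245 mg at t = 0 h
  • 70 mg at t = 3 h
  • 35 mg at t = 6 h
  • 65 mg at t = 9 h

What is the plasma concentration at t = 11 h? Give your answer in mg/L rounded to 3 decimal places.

322.177 mg/L

k = ln 2 / 23 = 0.03014 per h
Dose 1 (245 mg at t=0 h): 245·exp(−0.03014·11) = 175.871 mg/L
Dose 2 (70 mg at t=3 h): 70·exp(−0.03014·8) = 55.004 mg/L
Dose 3 (35 mg at t=6 h): 35·exp(−0.03014·5) = 30.104 mg/L
Dose 4 (65 mg at t=9 h): 65·exp(−0.03014·2) = 61.198 mg/L
C(11) = 175.871 + 55.004 + 30.104 + 61.198 = 322.177 mg/L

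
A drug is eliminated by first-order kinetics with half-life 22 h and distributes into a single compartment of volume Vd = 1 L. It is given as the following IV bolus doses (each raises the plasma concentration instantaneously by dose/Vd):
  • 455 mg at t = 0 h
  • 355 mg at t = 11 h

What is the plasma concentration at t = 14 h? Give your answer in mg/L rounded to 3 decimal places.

k = ln 2 / 22 = 0.03151 per h
Dose 1 (455 mg at t=0 h): 455·exp(−0.03151·14) = 292.716 mg/L
Dose 2 (355 mg at t=11 h): 355·exp(−0.03151·3) = 322.982 mg/L
C(14) = 292.716 + 322.982 = 615.699 mg/L

615.699 mg/L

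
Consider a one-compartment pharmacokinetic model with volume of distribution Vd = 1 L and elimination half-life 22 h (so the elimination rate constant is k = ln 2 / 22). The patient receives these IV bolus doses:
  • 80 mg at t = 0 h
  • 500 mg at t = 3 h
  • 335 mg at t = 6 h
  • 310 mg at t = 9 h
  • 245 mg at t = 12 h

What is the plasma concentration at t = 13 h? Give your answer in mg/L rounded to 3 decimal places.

k = ln 2 / 22 = 0.03151 per h
Dose 1 (80 mg at t=0 h): 80·exp(−0.03151·13) = 53.114 mg/L
Dose 2 (500 mg at t=3 h): 500·exp(−0.03151·10) = 364.870 mg/L
Dose 3 (335 mg at t=6 h): 335·exp(−0.03151·7) = 268.697 mg/L
Dose 4 (310 mg at t=9 h): 310·exp(−0.03151·4) = 273.293 mg/L
Dose 5 (245 mg at t=12 h): 245·exp(−0.03151·1) = 237.401 mg/L
C(13) = 53.114 + 364.870 + 268.697 + 273.293 + 237.401 = 1197.375 mg/L

1197.375 mg/L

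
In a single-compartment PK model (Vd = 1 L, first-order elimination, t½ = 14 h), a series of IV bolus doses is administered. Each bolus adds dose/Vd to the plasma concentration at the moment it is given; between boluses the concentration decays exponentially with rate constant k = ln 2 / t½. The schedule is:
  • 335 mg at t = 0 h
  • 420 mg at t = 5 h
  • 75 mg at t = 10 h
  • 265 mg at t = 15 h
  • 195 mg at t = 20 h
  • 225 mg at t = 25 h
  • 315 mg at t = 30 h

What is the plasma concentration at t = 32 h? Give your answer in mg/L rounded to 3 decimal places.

k = ln 2 / 14 = 0.04951 per h
Dose 1 (335 mg at t=0 h): 335·exp(−0.04951·32) = 68.703 mg/L
Dose 2 (420 mg at t=5 h): 420·exp(−0.04951·27) = 110.329 mg/L
Dose 3 (75 mg at t=10 h): 75·exp(−0.04951·22) = 25.236 mg/L
Dose 4 (265 mg at t=15 h): 265·exp(−0.04951·17) = 114.211 mg/L
Dose 5 (195 mg at t=20 h): 195·exp(−0.04951·12) = 107.649 mg/L
Dose 6 (225 mg at t=25 h): 225·exp(−0.04951·7) = 159.099 mg/L
Dose 7 (315 mg at t=30 h): 315·exp(−0.04951·2) = 285.303 mg/L
C(32) = 68.703 + 110.329 + 25.236 + 114.211 + 107.649 + 159.099 + 285.303 = 870.530 mg/L

870.530 mg/L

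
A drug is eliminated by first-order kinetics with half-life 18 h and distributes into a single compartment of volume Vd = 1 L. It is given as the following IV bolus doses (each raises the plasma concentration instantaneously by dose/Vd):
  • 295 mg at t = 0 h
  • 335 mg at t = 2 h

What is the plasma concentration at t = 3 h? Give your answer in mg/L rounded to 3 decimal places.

k = ln 2 / 18 = 0.03851 per h
Dose 1 (295 mg at t=0 h): 295·exp(−0.03851·3) = 262.815 mg/L
Dose 2 (335 mg at t=2 h): 335·exp(−0.03851·1) = 322.345 mg/L
C(3) = 262.815 + 322.345 = 585.160 mg/L

585.160 mg/L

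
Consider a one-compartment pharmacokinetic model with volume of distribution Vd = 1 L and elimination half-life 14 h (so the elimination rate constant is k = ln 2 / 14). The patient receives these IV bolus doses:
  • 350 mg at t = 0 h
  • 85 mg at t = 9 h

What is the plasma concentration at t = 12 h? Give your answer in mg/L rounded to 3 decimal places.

266.483 mg/L

k = ln 2 / 14 = 0.04951 per h
Dose 1 (350 mg at t=0 h): 350·exp(−0.04951·12) = 193.216 mg/L
Dose 2 (85 mg at t=9 h): 85·exp(−0.04951·3) = 73.268 mg/L
C(12) = 193.216 + 73.268 = 266.483 mg/L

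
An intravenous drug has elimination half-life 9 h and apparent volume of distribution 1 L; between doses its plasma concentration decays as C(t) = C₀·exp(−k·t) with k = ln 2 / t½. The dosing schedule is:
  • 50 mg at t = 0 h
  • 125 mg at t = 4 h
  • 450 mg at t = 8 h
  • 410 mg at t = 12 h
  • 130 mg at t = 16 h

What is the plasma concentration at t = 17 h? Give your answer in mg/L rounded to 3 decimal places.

k = ln 2 / 9 = 0.07702 per h
Dose 1 (50 mg at t=0 h): 50·exp(−0.07702·17) = 13.501 mg/L
Dose 2 (125 mg at t=4 h): 125·exp(−0.07702·13) = 45.929 mg/L
Dose 3 (450 mg at t=8 h): 450·exp(−0.07702·9) = 225.000 mg/L
Dose 4 (410 mg at t=12 h): 410·exp(−0.07702·5) = 278.962 mg/L
Dose 5 (130 mg at t=16 h): 130·exp(−0.07702·1) = 120.364 mg/L
C(17) = 13.501 + 45.929 + 225.000 + 278.962 + 120.364 = 683.756 mg/L

683.756 mg/L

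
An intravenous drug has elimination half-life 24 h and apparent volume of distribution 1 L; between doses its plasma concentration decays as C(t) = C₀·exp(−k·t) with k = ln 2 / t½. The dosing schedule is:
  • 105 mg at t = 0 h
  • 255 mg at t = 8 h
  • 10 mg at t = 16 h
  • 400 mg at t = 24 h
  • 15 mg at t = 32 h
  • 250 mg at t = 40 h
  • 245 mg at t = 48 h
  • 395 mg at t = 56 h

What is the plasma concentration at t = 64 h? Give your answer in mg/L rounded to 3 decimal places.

794.432 mg/L

k = ln 2 / 24 = 0.02888 per h
Dose 1 (105 mg at t=0 h): 105·exp(−0.02888·64) = 16.536 mg/L
Dose 2 (255 mg at t=8 h): 255·exp(−0.02888·56) = 50.598 mg/L
Dose 3 (10 mg at t=16 h): 10·exp(−0.02888·48) = 2.500 mg/L
Dose 4 (400 mg at t=24 h): 400·exp(−0.02888·40) = 125.992 mg/L
Dose 5 (15 mg at t=32 h): 15·exp(−0.02888·32) = 5.953 mg/L
Dose 6 (250 mg at t=40 h): 250·exp(−0.02888·24) = 125.000 mg/L
Dose 7 (245 mg at t=48 h): 245·exp(−0.02888·16) = 154.340 mg/L
Dose 8 (395 mg at t=56 h): 395·exp(−0.02888·8) = 313.512 mg/L
C(64) = 16.536 + 50.598 + 2.500 + 125.992 + 5.953 + 125.000 + 154.340 + 313.512 = 794.432 mg/L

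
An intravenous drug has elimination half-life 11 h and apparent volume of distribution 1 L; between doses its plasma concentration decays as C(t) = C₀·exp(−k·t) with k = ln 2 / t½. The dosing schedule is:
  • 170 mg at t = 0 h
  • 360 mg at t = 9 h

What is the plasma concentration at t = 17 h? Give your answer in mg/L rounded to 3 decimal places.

k = ln 2 / 11 = 0.06301 per h
Dose 1 (170 mg at t=0 h): 170·exp(−0.06301·17) = 58.240 mg/L
Dose 2 (360 mg at t=9 h): 360·exp(−0.06301·8) = 217.456 mg/L
C(17) = 58.240 + 217.456 = 275.696 mg/L

275.696 mg/L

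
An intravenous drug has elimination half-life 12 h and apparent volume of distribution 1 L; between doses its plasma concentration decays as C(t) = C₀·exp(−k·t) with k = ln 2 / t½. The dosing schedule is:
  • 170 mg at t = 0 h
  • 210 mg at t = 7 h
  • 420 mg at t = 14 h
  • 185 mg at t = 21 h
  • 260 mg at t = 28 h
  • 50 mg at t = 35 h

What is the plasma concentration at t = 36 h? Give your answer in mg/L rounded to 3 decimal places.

467.205 mg/L

k = ln 2 / 12 = 0.05776 per h
Dose 1 (170 mg at t=0 h): 170·exp(−0.05776·36) = 21.250 mg/L
Dose 2 (210 mg at t=7 h): 210·exp(−0.05776·29) = 39.331 mg/L
Dose 3 (420 mg at t=14 h): 420·exp(−0.05776·22) = 117.859 mg/L
Dose 4 (185 mg at t=21 h): 185·exp(−0.05776·15) = 77.783 mg/L
Dose 5 (260 mg at t=28 h): 260·exp(−0.05776·8) = 163.790 mg/L
Dose 6 (50 mg at t=35 h): 50·exp(−0.05776·1) = 47.194 mg/L
C(36) = 21.250 + 39.331 + 117.859 + 77.783 + 163.790 + 47.194 = 467.205 mg/L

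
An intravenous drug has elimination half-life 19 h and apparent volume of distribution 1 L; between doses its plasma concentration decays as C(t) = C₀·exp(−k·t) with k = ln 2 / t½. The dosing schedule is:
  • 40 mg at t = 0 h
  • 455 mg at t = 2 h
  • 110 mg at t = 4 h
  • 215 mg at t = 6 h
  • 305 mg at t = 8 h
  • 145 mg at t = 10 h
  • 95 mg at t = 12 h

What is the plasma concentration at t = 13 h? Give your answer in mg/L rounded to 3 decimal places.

1050.963 mg/L

k = ln 2 / 19 = 0.03648 per h
Dose 1 (40 mg at t=0 h): 40·exp(−0.03648·13) = 24.894 mg/L
Dose 2 (455 mg at t=2 h): 455·exp(−0.03648·11) = 304.601 mg/L
Dose 3 (110 mg at t=4 h): 110·exp(−0.03648·9) = 79.214 mg/L
Dose 4 (215 mg at t=6 h): 215·exp(−0.03648·7) = 166.545 mg/L
Dose 5 (305 mg at t=8 h): 305·exp(−0.03648·5) = 254.145 mg/L
Dose 6 (145 mg at t=10 h): 145·exp(−0.03648·3) = 129.968 mg/L
Dose 7 (95 mg at t=12 h): 95·exp(−0.03648·1) = 91.597 mg/L
C(13) = 24.894 + 304.601 + 79.214 + 166.545 + 254.145 + 129.968 + 91.597 = 1050.963 mg/L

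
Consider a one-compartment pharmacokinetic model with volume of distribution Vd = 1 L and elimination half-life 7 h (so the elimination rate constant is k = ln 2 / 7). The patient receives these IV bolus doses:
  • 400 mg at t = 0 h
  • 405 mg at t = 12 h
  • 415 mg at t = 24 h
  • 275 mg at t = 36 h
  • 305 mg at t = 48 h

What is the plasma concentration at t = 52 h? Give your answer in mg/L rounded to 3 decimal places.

k = ln 2 / 7 = 0.09902 per h
Dose 1 (400 mg at t=0 h): 400·exp(−0.09902·52) = 2.322 mg/L
Dose 2 (405 mg at t=12 h): 405·exp(−0.09902·40) = 7.714 mg/L
Dose 3 (415 mg at t=24 h): 415·exp(−0.09902·28) = 25.938 mg/L
Dose 4 (275 mg at t=36 h): 275·exp(−0.09902·16) = 56.398 mg/L
Dose 5 (305 mg at t=48 h): 305·exp(−0.09902·4) = 205.250 mg/L
C(52) = 2.322 + 7.714 + 25.938 + 56.398 + 205.250 = 297.621 mg/L

297.621 mg/L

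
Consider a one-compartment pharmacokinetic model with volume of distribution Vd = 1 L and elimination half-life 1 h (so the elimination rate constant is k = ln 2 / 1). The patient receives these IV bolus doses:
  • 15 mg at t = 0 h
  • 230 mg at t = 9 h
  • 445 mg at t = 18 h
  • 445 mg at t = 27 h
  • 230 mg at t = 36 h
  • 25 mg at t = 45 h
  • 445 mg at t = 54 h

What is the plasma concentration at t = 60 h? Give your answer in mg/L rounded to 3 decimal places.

k = ln 2 / 1 = 0.69315 per h
Dose 1 (15 mg at t=0 h): 15·exp(−0.69315·60) = 0.000 mg/L
Dose 2 (230 mg at t=9 h): 230·exp(−0.69315·51) = 0.000 mg/L
Dose 3 (445 mg at t=18 h): 445·exp(−0.69315·42) = 0.000 mg/L
Dose 4 (445 mg at t=27 h): 445·exp(−0.69315·33) = 0.000 mg/L
Dose 5 (230 mg at t=36 h): 230·exp(−0.69315·24) = 0.000 mg/L
Dose 6 (25 mg at t=45 h): 25·exp(−0.69315·15) = 0.001 mg/L
Dose 7 (445 mg at t=54 h): 445·exp(−0.69315·6) = 6.953 mg/L
C(60) = 0.000 + 0.000 + 0.000 + 0.000 + 0.000 + 0.001 + 6.953 = 6.954 mg/L

6.954 mg/L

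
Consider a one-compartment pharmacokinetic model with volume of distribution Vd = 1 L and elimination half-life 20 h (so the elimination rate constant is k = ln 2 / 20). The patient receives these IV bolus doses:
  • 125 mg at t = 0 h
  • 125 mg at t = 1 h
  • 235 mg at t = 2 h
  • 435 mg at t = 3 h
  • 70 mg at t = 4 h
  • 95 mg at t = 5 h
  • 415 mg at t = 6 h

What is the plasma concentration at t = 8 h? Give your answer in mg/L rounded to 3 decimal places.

k = ln 2 / 20 = 0.03466 per h
Dose 1 (125 mg at t=0 h): 125·exp(−0.03466·8) = 94.732 mg/L
Dose 2 (125 mg at t=1 h): 125·exp(−0.03466·7) = 98.073 mg/L
Dose 3 (235 mg at t=2 h): 235·exp(−0.03466·6) = 190.879 mg/L
Dose 4 (435 mg at t=3 h): 435·exp(−0.03466·5) = 365.790 mg/L
Dose 5 (70 mg at t=4 h): 70·exp(−0.03466·4) = 60.939 mg/L
Dose 6 (95 mg at t=5 h): 95·exp(−0.03466·3) = 85.619 mg/L
Dose 7 (415 mg at t=6 h): 415·exp(−0.03466·2) = 387.209 mg/L
C(8) = 94.732 + 98.073 + 190.879 + 365.790 + 60.939 + 85.619 + 387.209 = 1283.241 mg/L

1283.241 mg/L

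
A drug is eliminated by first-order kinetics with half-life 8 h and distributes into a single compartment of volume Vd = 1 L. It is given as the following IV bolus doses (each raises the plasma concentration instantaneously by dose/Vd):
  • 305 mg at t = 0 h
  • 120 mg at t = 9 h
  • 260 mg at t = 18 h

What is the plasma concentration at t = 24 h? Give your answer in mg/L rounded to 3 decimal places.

k = ln 2 / 8 = 0.08664 per h
Dose 1 (305 mg at t=0 h): 305·exp(−0.08664·24) = 38.125 mg/L
Dose 2 (120 mg at t=9 h): 120·exp(−0.08664·15) = 32.715 mg/L
Dose 3 (260 mg at t=18 h): 260·exp(−0.08664·6) = 154.597 mg/L
C(24) = 38.125 + 32.715 + 154.597 = 225.437 mg/L

225.437 mg/L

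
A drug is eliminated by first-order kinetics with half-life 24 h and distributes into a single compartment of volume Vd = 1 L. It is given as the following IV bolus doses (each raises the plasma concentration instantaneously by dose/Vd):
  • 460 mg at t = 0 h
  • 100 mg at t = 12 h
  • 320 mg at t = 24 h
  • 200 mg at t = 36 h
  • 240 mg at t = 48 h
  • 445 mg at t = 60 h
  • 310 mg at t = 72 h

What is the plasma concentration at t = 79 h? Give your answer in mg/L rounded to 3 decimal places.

792.899 mg/L

k = ln 2 / 24 = 0.02888 per h
Dose 1 (460 mg at t=0 h): 460·exp(−0.02888·79) = 46.975 mg/L
Dose 2 (100 mg at t=12 h): 100·exp(−0.02888·67) = 14.442 mg/L
Dose 3 (320 mg at t=24 h): 320·exp(−0.02888·55) = 65.357 mg/L
Dose 4 (200 mg at t=36 h): 200·exp(−0.02888·43) = 57.768 mg/L
Dose 5 (240 mg at t=48 h): 240·exp(−0.02888·31) = 98.035 mg/L
Dose 6 (445 mg at t=60 h): 445·exp(−0.02888·19) = 257.066 mg/L
Dose 7 (310 mg at t=72 h): 310·exp(−0.02888·7) = 253.257 mg/L
C(79) = 46.975 + 14.442 + 65.357 + 57.768 + 98.035 + 257.066 + 253.257 = 792.899 mg/L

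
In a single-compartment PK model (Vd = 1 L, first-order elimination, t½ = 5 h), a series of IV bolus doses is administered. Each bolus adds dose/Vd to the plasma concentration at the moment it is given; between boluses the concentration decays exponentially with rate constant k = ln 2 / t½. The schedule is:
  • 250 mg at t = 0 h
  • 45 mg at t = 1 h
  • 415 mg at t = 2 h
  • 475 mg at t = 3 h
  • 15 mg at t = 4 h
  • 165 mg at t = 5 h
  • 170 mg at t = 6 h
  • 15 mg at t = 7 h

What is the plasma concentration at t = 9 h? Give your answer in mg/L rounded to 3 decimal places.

676.443 mg/L

k = ln 2 / 5 = 0.13863 per h
Dose 1 (250 mg at t=0 h): 250·exp(−0.13863·9) = 71.794 mg/L
Dose 2 (45 mg at t=1 h): 45·exp(−0.13863·8) = 14.844 mg/L
Dose 3 (415 mg at t=2 h): 415·exp(−0.13863·7) = 157.256 mg/L
Dose 4 (475 mg at t=3 h): 475·exp(−0.13863·6) = 206.756 mg/L
Dose 5 (15 mg at t=4 h): 15·exp(−0.13863·5) = 7.500 mg/L
Dose 6 (165 mg at t=5 h): 165·exp(−0.13863·4) = 94.768 mg/L
Dose 7 (170 mg at t=6 h): 170·exp(−0.13863·3) = 112.158 mg/L
Dose 8 (15 mg at t=7 h): 15·exp(−0.13863·2) = 11.368 mg/L
C(9) = 71.794 + 14.844 + 157.256 + 206.756 + 7.500 + 94.768 + 112.158 + 11.368 = 676.443 mg/L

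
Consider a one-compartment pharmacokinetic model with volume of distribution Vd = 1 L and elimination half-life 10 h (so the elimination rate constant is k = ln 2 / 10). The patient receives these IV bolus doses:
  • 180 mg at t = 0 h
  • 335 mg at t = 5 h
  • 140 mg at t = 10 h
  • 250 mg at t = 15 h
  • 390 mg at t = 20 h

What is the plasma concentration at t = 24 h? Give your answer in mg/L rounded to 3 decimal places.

606.451 mg/L

k = ln 2 / 10 = 0.06931 per h
Dose 1 (180 mg at t=0 h): 180·exp(−0.06931·24) = 34.104 mg/L
Dose 2 (335 mg at t=5 h): 335·exp(−0.06931·19) = 89.761 mg/L
Dose 3 (140 mg at t=10 h): 140·exp(−0.06931·14) = 53.050 mg/L
Dose 4 (250 mg at t=15 h): 250·exp(−0.06931·9) = 133.972 mg/L
Dose 5 (390 mg at t=20 h): 390·exp(−0.06931·4) = 295.565 mg/L
C(24) = 34.104 + 89.761 + 53.050 + 133.972 + 295.565 = 606.451 mg/L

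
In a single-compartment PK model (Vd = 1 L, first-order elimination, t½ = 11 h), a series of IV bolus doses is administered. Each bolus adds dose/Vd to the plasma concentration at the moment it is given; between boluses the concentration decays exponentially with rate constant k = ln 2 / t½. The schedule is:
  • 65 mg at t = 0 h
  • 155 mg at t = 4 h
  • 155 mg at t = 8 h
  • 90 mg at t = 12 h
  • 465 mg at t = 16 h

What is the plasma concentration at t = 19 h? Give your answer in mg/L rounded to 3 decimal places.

k = ln 2 / 11 = 0.06301 per h
Dose 1 (65 mg at t=0 h): 65·exp(−0.06301·19) = 19.631 mg/L
Dose 2 (155 mg at t=4 h): 155·exp(−0.06301·15) = 60.233 mg/L
Dose 3 (155 mg at t=8 h): 155·exp(−0.06301·11) = 77.500 mg/L
Dose 4 (90 mg at t=12 h): 90·exp(−0.06301·7) = 57.900 mg/L
Dose 5 (465 mg at t=16 h): 465·exp(−0.06301·3) = 384.905 mg/L
C(19) = 19.631 + 60.233 + 77.500 + 57.900 + 384.905 = 600.170 mg/L

600.170 mg/L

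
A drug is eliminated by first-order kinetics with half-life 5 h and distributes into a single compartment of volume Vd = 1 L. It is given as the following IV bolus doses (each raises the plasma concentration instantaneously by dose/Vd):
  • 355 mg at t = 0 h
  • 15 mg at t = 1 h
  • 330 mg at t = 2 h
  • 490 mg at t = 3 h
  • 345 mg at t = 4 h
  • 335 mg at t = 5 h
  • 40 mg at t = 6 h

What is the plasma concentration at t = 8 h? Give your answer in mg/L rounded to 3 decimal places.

k = ln 2 / 5 = 0.13863 per h
Dose 1 (355 mg at t=0 h): 355·exp(−0.13863·8) = 117.106 mg/L
Dose 2 (15 mg at t=1 h): 15·exp(−0.13863·7) = 5.684 mg/L
Dose 3 (330 mg at t=2 h): 330·exp(−0.13863·6) = 143.641 mg/L
Dose 4 (490 mg at t=3 h): 490·exp(−0.13863·5) = 245.000 mg/L
Dose 5 (345 mg at t=4 h): 345·exp(−0.13863·4) = 198.150 mg/L
Dose 6 (335 mg at t=5 h): 335·exp(−0.13863·3) = 221.018 mg/L
Dose 7 (40 mg at t=6 h): 40·exp(−0.13863·2) = 30.314 mg/L
C(8) = 117.106 + 5.684 + 143.641 + 245.000 + 198.150 + 221.018 + 30.314 = 960.913 mg/L

960.913 mg/L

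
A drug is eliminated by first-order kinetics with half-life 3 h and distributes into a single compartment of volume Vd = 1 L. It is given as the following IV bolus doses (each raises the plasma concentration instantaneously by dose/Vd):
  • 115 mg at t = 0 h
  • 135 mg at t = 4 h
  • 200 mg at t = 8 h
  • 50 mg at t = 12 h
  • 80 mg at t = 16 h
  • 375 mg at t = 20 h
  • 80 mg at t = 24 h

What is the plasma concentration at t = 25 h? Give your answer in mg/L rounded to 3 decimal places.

199.442 mg/L

k = ln 2 / 3 = 0.23105 per h
Dose 1 (115 mg at t=0 h): 115·exp(−0.23105·25) = 0.357 mg/L
Dose 2 (135 mg at t=4 h): 135·exp(−0.23105·21) = 1.055 mg/L
Dose 3 (200 mg at t=8 h): 200·exp(−0.23105·17) = 3.937 mg/L
Dose 4 (50 mg at t=12 h): 50·exp(−0.23105·13) = 2.480 mg/L
Dose 5 (80 mg at t=16 h): 80·exp(−0.23105·9) = 10.000 mg/L
Dose 6 (375 mg at t=20 h): 375·exp(−0.23105·5) = 118.118 mg/L
Dose 7 (80 mg at t=24 h): 80·exp(−0.23105·1) = 63.496 mg/L
C(25) = 0.357 + 1.055 + 3.937 + 2.480 + 10.000 + 118.118 + 63.496 = 199.442 mg/L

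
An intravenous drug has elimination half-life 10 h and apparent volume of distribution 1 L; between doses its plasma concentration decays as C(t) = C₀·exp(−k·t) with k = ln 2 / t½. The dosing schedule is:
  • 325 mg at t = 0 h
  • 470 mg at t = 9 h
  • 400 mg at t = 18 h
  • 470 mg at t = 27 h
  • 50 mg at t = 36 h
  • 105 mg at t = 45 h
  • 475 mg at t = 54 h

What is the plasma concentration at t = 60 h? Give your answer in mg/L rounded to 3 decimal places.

448.245 mg/L

k = ln 2 / 10 = 0.06931 per h
Dose 1 (325 mg at t=0 h): 325·exp(−0.06931·60) = 5.078 mg/L
Dose 2 (470 mg at t=9 h): 470·exp(−0.06931·51) = 13.704 mg/L
Dose 3 (400 mg at t=18 h): 400·exp(−0.06931·42) = 21.764 mg/L
Dose 4 (470 mg at t=27 h): 470·exp(−0.06931·33) = 47.720 mg/L
Dose 5 (50 mg at t=36 h): 50·exp(−0.06931·24) = 9.473 mg/L
Dose 6 (105 mg at t=45 h): 105·exp(−0.06931·15) = 37.123 mg/L
Dose 7 (475 mg at t=54 h): 475·exp(−0.06931·6) = 313.383 mg/L
C(60) = 5.078 + 13.704 + 21.764 + 47.720 + 9.473 + 37.123 + 313.383 = 448.245 mg/L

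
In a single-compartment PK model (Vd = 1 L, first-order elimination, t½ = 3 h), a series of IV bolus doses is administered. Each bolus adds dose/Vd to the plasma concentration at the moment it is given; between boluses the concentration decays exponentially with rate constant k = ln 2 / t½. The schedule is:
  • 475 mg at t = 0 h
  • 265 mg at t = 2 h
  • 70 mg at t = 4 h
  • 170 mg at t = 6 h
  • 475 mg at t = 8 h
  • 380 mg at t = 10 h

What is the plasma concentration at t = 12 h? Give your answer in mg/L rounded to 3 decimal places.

537.392 mg/L

k = ln 2 / 3 = 0.23105 per h
Dose 1 (475 mg at t=0 h): 475·exp(−0.23105·12) = 29.688 mg/L
Dose 2 (265 mg at t=2 h): 265·exp(−0.23105·10) = 26.291 mg/L
Dose 3 (70 mg at t=4 h): 70·exp(−0.23105·8) = 11.024 mg/L
Dose 4 (170 mg at t=6 h): 170·exp(−0.23105·6) = 42.500 mg/L
Dose 5 (475 mg at t=8 h): 475·exp(−0.23105·4) = 188.504 mg/L
Dose 6 (380 mg at t=10 h): 380·exp(−0.23105·2) = 239.385 mg/L
C(12) = 29.688 + 26.291 + 11.024 + 42.500 + 188.504 + 239.385 = 537.392 mg/L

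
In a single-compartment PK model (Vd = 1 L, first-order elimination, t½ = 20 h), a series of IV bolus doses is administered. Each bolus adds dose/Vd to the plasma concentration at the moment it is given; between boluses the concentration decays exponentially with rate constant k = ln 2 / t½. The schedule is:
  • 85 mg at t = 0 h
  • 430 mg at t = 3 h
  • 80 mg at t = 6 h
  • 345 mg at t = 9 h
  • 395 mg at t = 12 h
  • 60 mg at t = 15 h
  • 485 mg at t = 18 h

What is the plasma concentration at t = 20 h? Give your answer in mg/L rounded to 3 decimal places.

1368.274 mg/L

k = ln 2 / 20 = 0.03466 per h
Dose 1 (85 mg at t=0 h): 85·exp(−0.03466·20) = 42.500 mg/L
Dose 2 (430 mg at t=3 h): 430·exp(−0.03466·17) = 238.557 mg/L
Dose 3 (80 mg at t=6 h): 80·exp(−0.03466·14) = 49.246 mg/L
Dose 4 (345 mg at t=9 h): 345·exp(−0.03466·11) = 235.642 mg/L
Dose 5 (395 mg at t=12 h): 395·exp(−0.03466·8) = 299.354 mg/L
Dose 6 (60 mg at t=15 h): 60·exp(−0.03466·5) = 50.454 mg/L
Dose 7 (485 mg at t=18 h): 485·exp(−0.03466·2) = 452.521 mg/L
C(20) = 42.500 + 238.557 + 49.246 + 235.642 + 299.354 + 50.454 + 452.521 = 1368.274 mg/L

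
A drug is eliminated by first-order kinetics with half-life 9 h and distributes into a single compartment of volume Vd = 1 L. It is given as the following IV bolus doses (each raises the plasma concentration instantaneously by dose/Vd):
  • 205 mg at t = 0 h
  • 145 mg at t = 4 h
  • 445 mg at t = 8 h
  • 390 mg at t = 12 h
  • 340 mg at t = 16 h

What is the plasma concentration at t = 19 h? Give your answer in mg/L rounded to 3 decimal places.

781.191 mg/L

k = ln 2 / 9 = 0.07702 per h
Dose 1 (205 mg at t=0 h): 205·exp(−0.07702·19) = 47.451 mg/L
Dose 2 (145 mg at t=4 h): 145·exp(−0.07702·15) = 45.672 mg/L
Dose 3 (445 mg at t=8 h): 445·exp(−0.07702·11) = 190.737 mg/L
Dose 4 (390 mg at t=12 h): 390·exp(−0.07702·7) = 227.473 mg/L
Dose 5 (340 mg at t=16 h): 340·exp(−0.07702·3) = 269.858 mg/L
C(19) = 47.451 + 45.672 + 190.737 + 227.473 + 269.858 = 781.191 mg/L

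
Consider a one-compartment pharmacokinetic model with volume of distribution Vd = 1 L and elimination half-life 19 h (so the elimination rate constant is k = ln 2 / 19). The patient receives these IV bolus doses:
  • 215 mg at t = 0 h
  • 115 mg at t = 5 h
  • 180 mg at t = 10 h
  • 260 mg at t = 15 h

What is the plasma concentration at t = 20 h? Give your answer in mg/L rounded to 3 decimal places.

511.809 mg/L

k = ln 2 / 19 = 0.03648 per h
Dose 1 (215 mg at t=0 h): 215·exp(−0.03648·20) = 103.649 mg/L
Dose 2 (115 mg at t=5 h): 115·exp(−0.03648·15) = 66.534 mg/L
Dose 3 (180 mg at t=10 h): 180·exp(−0.03648·10) = 124.979 mg/L
Dose 4 (260 mg at t=15 h): 260·exp(−0.03648·5) = 216.648 mg/L
C(20) = 103.649 + 66.534 + 124.979 + 216.648 = 511.809 mg/L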